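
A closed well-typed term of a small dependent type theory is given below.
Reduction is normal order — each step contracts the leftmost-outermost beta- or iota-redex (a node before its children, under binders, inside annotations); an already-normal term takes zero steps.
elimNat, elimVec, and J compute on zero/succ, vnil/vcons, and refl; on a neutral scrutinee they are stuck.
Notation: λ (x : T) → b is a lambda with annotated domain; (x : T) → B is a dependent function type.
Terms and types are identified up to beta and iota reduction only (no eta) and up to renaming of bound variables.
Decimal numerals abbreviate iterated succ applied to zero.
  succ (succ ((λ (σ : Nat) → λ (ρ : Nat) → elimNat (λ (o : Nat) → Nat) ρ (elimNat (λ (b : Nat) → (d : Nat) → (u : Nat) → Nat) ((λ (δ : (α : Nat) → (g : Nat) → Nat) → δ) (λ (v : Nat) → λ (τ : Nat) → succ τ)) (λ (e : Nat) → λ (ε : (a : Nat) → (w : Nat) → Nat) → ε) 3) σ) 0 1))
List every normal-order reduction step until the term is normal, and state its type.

normal-order reduction sequence:
  succ (succ ((λ (σ : Nat) → λ (ρ : Nat) → elimNat (λ (o : Nat) → Nat) ρ (elimNat (λ (b : Nat) → (d : Nat) → (u : Nat) → Nat) ((λ (δ : (α : Nat) → (g : Nat) → Nat) → δ) (λ (v : Nat) → λ (τ : Nat) → succ τ)) (λ (e : Nat) → λ (ε : (a : Nat) → (w : Nat) → Nat) → ε) 3) σ) 0 1))
  ~> succ (succ ((λ (σ : Nat) → elimNat (λ (ρ : Nat) → Nat) σ (elimNat (λ (o : Nat) → (b : Nat) → (d : Nat) → Nat) ((λ (u : (δ : Nat) → (α : Nat) → Nat) → u) (λ (g : Nat) → λ (v : Nat) → succ v)) (λ (τ : Nat) → λ (e : (ε : Nat) → (a : Nat) → Nat) → e) 3) 0) 1))
  ~> succ (succ (elimNat (λ (σ : Nat) → Nat) 1 (elimNat (λ (ρ : Nat) → (o : Nat) → (b : Nat) → Nat) ((λ (d : (u : Nat) → (δ : Nat) → Nat) → d) (λ (α : Nat) → λ (g : Nat) → succ g)) (λ (v : Nat) → λ (τ : (e : Nat) → (ε : Nat) → Nat) → τ) 3) 0))
  ~> 3
the term's type:
  Nat


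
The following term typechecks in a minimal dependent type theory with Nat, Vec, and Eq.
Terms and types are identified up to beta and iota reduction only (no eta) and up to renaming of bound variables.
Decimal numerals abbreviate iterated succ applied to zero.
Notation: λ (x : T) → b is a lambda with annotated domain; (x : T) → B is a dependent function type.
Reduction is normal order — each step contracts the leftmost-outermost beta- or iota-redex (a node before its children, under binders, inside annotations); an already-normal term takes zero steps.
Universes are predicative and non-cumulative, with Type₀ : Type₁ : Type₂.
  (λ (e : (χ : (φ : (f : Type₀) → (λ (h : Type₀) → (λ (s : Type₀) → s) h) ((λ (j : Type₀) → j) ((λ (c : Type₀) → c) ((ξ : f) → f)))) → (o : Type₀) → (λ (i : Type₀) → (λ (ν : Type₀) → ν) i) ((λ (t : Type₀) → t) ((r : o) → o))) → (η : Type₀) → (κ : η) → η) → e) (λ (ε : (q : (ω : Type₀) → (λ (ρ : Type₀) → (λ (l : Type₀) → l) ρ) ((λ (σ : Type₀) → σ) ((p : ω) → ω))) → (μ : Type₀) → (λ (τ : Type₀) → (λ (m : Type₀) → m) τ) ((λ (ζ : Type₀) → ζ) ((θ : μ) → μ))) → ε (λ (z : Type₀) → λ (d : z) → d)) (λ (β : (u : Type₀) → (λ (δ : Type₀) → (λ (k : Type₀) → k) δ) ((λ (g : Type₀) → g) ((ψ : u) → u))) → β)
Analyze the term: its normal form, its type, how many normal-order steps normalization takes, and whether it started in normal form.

resulting normal form:
  λ (e : Type₀) → λ (χ : e) → χ
inferred type:
  (e : Type₀) → (χ : e) → e
reduction steps (normal order): 3
started in normal form: no
first redex: a beta-redex


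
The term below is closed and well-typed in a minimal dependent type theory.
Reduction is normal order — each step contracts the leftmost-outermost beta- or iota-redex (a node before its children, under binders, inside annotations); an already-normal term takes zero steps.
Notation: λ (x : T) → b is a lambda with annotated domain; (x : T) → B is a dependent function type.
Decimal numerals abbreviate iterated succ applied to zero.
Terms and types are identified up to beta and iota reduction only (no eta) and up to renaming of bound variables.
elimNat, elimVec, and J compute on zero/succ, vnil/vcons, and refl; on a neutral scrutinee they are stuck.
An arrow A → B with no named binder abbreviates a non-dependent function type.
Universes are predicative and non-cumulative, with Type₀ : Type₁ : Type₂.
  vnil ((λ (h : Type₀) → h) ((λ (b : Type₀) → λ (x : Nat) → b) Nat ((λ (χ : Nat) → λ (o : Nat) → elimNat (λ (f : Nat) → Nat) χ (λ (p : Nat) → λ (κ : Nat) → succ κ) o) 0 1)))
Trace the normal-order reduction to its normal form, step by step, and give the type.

normal-order reduction:
  vnil ((λ (h : Type₀) → h) ((λ (b : Type₀) → λ (x : Nat) → b) Nat ((λ (χ : Nat) → λ (o : Nat) → elimNat (λ (f : Nat) → Nat) χ (λ (p : Nat) → λ (κ : Nat) → succ κ) o) 0 1)))
  ~> vnil ((λ (h : Type₀) → λ (b : Nat) → h) Nat ((λ (x : Nat) → λ (χ : Nat) → elimNat (λ (o : Nat) → Nat) x (λ (f : Nat) → λ (p : Nat) → succ p) χ) 0 1))
  ~> vnil ((λ (h : Nat) → Nat) ((λ (b : Nat) → λ (x : Nat) → elimNat (λ (χ : Nat) → Nat) b (λ (o : Nat) → λ (f : Nat) → succ f) x) 0 1))
  ~> vnil Nat
the term's type:
  Vec Nat 0


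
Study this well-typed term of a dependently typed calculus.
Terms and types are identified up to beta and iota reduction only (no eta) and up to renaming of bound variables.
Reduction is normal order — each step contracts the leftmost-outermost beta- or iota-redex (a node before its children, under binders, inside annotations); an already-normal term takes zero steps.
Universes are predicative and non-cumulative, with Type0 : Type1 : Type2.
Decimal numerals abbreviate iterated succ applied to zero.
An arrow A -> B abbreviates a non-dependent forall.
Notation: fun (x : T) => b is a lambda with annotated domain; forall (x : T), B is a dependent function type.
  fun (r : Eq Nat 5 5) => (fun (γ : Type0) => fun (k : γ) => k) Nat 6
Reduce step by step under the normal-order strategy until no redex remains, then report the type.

normal-order reduction:
  fun (r : Eq Nat 5 5) => (fun (γ : Type0) => fun (k : γ) => k) Nat 6
  ~> fun (r : Eq Nat 5 5) => (fun (γ : Nat) => γ) 6
  ~> fun (r : Eq Nat 5 5) => 6
the term's type:
  Eq Nat 5 5 -> Nat


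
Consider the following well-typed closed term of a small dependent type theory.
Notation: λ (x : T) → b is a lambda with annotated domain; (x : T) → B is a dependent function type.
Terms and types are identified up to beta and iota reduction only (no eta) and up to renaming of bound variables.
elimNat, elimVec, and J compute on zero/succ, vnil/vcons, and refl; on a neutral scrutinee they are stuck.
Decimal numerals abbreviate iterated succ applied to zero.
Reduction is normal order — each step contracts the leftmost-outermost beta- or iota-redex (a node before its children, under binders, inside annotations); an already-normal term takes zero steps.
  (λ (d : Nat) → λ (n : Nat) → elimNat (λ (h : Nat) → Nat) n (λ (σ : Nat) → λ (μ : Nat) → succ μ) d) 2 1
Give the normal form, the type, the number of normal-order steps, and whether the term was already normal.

resulting normal form:
  3
the term's type:
  Nat
normal-order step count: 9
started in normal form: no
first redex: a beta-redex


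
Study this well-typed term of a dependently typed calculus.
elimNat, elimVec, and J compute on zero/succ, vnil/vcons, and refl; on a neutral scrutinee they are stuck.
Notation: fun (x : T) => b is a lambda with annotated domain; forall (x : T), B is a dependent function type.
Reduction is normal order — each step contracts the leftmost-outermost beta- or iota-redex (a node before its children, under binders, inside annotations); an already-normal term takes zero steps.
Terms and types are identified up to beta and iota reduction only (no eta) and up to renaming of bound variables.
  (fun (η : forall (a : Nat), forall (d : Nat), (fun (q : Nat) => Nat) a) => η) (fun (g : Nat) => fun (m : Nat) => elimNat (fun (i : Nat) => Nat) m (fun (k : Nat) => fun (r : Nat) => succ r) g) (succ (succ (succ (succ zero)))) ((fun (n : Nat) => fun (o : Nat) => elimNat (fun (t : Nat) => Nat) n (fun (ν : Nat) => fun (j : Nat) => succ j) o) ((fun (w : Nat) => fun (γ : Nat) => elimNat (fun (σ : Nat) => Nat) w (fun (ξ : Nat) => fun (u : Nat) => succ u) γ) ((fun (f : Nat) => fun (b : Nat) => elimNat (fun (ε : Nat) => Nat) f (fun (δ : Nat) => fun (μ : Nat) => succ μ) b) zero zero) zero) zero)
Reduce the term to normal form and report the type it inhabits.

reduced normal form:
  succ (succ (succ (succ zero)))
type:
  Nat
observation: contracting a beta-redex first, the term normalizes in 25 steps.


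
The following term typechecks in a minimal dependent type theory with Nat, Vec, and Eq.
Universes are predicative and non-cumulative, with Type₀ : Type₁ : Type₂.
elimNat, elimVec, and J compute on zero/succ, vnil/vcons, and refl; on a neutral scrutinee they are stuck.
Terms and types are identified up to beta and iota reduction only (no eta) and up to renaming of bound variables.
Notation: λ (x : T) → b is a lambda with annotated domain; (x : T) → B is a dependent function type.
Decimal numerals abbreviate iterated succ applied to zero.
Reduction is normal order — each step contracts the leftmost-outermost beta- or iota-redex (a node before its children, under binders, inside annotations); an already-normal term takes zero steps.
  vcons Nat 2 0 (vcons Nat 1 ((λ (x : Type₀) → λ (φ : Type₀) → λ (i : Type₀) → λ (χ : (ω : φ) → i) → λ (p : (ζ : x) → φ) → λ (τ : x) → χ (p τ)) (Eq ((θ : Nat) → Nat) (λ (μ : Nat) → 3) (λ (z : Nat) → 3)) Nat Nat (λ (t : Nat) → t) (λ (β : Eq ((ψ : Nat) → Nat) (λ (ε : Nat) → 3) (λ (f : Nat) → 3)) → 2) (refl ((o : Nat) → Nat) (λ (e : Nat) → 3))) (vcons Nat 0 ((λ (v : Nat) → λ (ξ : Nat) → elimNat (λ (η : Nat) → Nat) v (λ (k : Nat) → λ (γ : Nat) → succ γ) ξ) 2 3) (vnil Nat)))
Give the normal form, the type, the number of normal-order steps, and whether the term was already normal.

normal form:
  vcons Nat 2 0 (vcons Nat 1 2 (vcons Nat 0 5 (vnil Nat)))
inferred type:
  Vec Nat 3
reduction steps (normal order): 20
already normal: no
first redex: a beta-redex


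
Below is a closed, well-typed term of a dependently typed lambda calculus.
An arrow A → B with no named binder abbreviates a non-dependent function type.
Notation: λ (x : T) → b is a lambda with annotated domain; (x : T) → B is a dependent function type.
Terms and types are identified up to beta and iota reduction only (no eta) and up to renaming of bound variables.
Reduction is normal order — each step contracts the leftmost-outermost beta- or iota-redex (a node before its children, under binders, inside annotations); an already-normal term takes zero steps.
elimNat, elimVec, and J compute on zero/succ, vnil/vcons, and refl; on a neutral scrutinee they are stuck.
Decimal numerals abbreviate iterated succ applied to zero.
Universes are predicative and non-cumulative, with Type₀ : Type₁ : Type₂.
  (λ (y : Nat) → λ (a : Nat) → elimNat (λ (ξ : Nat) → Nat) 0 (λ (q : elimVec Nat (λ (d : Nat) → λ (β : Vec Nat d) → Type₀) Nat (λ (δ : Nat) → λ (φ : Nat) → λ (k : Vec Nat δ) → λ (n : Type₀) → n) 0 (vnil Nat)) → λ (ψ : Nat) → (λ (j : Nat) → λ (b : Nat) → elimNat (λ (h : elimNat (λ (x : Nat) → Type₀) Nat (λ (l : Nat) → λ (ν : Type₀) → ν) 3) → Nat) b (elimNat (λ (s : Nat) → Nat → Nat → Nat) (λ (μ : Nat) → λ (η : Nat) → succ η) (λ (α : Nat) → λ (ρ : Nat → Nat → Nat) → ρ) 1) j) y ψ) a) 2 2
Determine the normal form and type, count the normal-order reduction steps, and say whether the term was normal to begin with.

normal form:
  4
the term's type:
  Nat
steps to reach normal form (normal order): 43
started in normal form: no
first redex: a beta-redex


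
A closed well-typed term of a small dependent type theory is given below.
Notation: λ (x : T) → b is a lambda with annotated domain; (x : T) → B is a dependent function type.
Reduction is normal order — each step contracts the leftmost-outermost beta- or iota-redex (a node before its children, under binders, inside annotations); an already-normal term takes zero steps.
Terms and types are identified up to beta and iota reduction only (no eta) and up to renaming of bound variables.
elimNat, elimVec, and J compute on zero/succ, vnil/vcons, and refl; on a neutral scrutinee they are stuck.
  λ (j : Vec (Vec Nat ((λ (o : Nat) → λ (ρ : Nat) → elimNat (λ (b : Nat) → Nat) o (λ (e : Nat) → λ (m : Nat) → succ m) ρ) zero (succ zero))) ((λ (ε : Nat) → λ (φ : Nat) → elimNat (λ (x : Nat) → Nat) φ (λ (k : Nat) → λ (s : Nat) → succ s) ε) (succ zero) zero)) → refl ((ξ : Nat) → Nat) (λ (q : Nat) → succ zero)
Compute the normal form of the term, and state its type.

resulting normal form:
  λ (j : Vec (Vec Nat (succ zero)) (succ zero)) → refl ((o : Nat) → Nat) (λ (ρ : Nat) → succ zero)
type:
  (j : Vec (Vec Nat (succ zero)) (succ zero)) → Eq ((o : Nat) → Nat) (λ (ρ : Nat) → succ zero) (λ (b : Nat) → succ zero)


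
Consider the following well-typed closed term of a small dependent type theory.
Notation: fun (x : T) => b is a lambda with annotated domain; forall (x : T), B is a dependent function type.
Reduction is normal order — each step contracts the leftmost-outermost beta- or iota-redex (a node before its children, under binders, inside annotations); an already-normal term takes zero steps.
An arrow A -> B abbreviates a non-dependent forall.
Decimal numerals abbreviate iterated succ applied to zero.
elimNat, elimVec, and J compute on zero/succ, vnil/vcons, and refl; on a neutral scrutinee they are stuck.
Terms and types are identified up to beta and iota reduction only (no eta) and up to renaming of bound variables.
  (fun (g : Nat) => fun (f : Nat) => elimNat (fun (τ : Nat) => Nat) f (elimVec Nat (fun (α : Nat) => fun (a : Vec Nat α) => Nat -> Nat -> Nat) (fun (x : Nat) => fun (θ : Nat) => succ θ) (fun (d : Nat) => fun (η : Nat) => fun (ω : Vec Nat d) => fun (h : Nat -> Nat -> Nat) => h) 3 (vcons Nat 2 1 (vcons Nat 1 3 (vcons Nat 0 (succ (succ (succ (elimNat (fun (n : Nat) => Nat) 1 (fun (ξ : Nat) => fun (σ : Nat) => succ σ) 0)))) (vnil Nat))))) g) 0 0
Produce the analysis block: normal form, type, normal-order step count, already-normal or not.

normal form:
  0
the term's type:
  Nat
normal-order step count: 3
term was already normal: no
first redex: a beta-redex


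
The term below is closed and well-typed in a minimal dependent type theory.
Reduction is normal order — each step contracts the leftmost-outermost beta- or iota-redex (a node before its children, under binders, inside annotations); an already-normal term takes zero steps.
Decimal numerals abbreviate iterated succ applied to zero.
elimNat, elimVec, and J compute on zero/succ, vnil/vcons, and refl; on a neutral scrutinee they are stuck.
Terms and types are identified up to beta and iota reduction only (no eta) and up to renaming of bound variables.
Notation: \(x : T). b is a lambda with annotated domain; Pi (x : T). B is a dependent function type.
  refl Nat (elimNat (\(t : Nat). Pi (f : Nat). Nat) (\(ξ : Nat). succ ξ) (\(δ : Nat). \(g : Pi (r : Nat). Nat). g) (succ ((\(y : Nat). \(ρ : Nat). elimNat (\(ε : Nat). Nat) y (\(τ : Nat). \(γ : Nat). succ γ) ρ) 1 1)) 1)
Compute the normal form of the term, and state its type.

resulting normal form:
  refl Nat 2
type:
  Eq Nat 2 2
observation: the leftmost-outermost redex is an elimNat iota-redex, and normalization takes 17 steps.


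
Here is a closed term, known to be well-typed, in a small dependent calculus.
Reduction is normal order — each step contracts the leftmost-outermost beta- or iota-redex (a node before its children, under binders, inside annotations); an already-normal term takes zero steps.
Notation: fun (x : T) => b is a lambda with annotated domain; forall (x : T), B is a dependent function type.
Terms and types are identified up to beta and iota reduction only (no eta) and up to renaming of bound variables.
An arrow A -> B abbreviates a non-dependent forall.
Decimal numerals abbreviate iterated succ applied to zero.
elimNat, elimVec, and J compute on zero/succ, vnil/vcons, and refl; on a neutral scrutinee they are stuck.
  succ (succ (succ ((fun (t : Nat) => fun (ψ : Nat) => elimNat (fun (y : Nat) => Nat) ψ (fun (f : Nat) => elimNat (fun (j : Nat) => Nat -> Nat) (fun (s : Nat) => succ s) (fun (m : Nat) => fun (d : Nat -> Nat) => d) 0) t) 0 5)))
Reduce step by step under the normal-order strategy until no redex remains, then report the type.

normal-order reduction:
  succ (succ (succ ((fun (t : Nat) => fun (ψ : Nat) => elimNat (fun (y : Nat) => Nat) ψ (fun (f : Nat) => elimNat (fun (j : Nat) => Nat -> Nat) (fun (s : Nat) => succ s) (fun (m : Nat) => fun (d : Nat -> Nat) => d) 0) t) 0 5)))
  ~> succ (succ (succ ((fun (t : Nat) => elimNat (fun (ψ : Nat) => Nat) t (fun (y : Nat) => elimNat (fun (f : Nat) => Nat -> Nat) (fun (j : Nat) => succ j) (fun (s : Nat) => fun (m : Nat -> Nat) => m) 0) 0) 5)))
  ~> succ (succ (succ (elimNat (fun (t : Nat) => Nat) 5 (fun (ψ : Nat) => elimNat (fun (y : Nat) => Nat -> Nat) (fun (f : Nat) => succ f) (fun (j : Nat) => fun (s : Nat -> Nat) => s) 0) 0)))
  ~> 8
inferred type:
  Nat


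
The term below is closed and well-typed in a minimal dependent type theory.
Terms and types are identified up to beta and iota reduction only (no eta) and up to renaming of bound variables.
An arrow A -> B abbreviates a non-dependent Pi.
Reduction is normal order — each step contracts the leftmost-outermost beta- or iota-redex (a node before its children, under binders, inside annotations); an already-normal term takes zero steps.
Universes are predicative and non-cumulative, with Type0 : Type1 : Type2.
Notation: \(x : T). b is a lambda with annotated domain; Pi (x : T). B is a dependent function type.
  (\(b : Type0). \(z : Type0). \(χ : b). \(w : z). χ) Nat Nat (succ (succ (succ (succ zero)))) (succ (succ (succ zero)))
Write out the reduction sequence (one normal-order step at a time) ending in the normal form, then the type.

reduction (normal order):
  (\(b : Type0). \(z : Type0). \(χ : b). \(w : z). χ) Nat Nat (succ (succ (succ (succ zero)))) (succ (succ (succ zero)))
  ~> (\(b : Type0). \(z : Nat). \(χ : b). z) Nat (succ (succ (succ (succ zero)))) (succ (succ (succ zero)))
  ~> (\(b : Nat). \(z : Nat). b) (succ (succ (succ (succ zero)))) (succ (succ (succ zero)))
  ~> (\(b : Nat). succ (succ (succ (succ zero)))) (succ (succ (succ zero)))
  ~> succ (succ (succ (succ zero)))
inferred type:
  Nat


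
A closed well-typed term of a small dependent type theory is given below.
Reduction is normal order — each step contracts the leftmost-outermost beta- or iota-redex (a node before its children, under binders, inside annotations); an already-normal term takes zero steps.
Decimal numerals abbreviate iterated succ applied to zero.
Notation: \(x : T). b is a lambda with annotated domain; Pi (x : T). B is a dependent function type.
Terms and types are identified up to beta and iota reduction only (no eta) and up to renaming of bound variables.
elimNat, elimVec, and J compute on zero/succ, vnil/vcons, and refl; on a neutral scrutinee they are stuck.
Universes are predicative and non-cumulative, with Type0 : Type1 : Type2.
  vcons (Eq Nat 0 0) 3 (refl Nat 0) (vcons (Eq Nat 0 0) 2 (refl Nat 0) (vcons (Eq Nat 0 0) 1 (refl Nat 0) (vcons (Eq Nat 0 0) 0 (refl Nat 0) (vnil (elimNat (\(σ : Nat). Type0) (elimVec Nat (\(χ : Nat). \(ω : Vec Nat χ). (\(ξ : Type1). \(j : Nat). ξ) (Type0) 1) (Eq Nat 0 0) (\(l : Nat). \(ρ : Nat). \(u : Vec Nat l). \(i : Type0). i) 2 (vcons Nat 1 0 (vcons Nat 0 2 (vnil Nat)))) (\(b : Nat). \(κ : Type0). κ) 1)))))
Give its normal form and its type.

resulting normal form:
  vcons (Eq Nat 0 0) 3 (refl Nat 0) (vcons (Eq Nat 0 0) 2 (refl Nat 0) (vcons (Eq Nat 0 0) 1 (refl Nat 0) (vcons (Eq Nat 0 0) 0 (refl Nat 0) (vnil (Eq Nat 0 0)))))
type:
  Vec (Eq Nat 0 0) 4
observation: the term reaches its normal form after 15 normal-order steps.


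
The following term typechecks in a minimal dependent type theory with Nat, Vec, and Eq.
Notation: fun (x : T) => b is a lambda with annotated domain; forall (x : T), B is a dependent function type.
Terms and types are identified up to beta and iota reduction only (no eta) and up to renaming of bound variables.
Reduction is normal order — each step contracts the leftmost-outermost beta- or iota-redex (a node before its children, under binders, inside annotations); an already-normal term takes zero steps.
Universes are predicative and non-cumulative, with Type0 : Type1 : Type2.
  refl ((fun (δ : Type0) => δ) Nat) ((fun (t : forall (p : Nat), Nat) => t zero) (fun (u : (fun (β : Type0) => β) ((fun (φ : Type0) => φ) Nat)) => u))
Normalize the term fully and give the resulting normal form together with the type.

normal form:
  refl Nat zero
inferred type:
  Eq Nat zero zero
observation: 3 normal-order steps normalize the term, beginning with a beta-redex.


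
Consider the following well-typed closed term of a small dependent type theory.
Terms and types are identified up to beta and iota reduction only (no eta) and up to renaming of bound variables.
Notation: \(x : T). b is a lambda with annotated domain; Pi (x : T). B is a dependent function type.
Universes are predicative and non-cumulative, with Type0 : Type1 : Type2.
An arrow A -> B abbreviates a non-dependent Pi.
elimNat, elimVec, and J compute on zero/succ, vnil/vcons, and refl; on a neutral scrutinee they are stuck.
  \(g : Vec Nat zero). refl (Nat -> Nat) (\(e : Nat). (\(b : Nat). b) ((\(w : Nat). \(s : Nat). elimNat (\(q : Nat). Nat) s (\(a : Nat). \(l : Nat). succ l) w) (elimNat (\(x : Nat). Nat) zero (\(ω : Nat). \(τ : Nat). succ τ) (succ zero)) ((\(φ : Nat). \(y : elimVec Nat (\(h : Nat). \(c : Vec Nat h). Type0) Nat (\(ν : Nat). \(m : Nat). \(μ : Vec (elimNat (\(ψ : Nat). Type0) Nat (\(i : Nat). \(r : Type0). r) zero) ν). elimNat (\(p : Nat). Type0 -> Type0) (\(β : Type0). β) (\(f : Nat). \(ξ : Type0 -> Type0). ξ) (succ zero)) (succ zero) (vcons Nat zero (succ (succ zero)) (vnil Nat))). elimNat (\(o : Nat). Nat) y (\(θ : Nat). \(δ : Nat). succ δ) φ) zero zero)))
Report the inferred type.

inferred type:
  Vec Nat zero -> Eq (Nat -> Nat) (\(g : Nat). succ zero) (\(e : Nat). succ zero)


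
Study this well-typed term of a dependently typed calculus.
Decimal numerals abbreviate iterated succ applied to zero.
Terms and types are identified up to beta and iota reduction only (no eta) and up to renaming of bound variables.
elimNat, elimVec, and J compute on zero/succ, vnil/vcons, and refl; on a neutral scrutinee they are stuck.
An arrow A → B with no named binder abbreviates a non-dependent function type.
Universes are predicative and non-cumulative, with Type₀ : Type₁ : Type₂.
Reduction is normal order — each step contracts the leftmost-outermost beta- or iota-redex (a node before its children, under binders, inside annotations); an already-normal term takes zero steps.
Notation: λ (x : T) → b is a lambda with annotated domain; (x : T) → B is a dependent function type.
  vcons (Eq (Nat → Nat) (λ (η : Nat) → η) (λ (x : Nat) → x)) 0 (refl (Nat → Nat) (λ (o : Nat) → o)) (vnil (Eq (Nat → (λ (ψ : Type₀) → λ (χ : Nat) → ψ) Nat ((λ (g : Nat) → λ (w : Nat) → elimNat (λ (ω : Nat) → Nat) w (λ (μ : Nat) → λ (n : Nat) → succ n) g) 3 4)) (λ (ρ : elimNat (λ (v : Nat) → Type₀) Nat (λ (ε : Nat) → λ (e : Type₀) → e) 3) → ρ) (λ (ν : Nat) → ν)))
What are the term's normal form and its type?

resulting normal form:
  vcons (Eq (Nat → Nat) (λ (η : Nat) → η) (λ (x : Nat) → x)) 0 (refl (Nat → Nat) (λ (o : Nat) → o)) (vnil (Eq (Nat → Nat) (λ (ψ : Nat) → ψ) (λ (χ : Nat) → χ)))
inferred type:
  Vec (Eq (Nat → Nat) (λ (η : Nat) → η) (λ (x : Nat) → x)) 1


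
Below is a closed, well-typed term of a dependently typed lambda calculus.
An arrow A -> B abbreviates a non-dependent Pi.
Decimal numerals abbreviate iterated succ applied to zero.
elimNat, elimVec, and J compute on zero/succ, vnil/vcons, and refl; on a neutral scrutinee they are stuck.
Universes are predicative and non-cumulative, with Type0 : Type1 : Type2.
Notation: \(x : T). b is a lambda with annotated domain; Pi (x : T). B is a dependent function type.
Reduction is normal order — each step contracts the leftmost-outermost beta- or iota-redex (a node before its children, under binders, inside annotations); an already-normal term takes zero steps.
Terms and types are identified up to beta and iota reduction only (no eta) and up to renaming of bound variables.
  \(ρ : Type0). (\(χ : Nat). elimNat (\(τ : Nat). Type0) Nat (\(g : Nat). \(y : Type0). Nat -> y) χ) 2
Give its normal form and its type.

normal form:
  \(ρ : Type0). Nat -> Nat -> Nat
the term's type:
  Type0 -> Type0
observation: 8 normal-order steps normalize the term, beginning with a beta-redex.


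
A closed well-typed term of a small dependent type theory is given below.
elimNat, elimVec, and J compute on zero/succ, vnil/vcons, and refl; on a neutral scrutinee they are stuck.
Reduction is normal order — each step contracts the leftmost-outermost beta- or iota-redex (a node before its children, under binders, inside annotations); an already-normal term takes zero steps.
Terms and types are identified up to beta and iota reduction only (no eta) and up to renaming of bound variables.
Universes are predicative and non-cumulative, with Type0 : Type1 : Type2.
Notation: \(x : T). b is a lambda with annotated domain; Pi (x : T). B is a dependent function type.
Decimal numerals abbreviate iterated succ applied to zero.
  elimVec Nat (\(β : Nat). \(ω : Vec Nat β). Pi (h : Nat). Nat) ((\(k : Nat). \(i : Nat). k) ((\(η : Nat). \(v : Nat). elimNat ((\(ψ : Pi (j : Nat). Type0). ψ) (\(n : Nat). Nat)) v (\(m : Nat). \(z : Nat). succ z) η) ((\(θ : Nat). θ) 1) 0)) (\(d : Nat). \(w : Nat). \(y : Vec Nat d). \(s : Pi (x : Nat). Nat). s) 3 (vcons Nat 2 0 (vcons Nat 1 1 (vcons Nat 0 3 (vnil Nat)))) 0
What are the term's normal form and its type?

normal form:
  1
inferred type:
  Nat
observation: the first redex contracted is an elimVec iota-redex; the normal form is reached in 26 normal-order steps.


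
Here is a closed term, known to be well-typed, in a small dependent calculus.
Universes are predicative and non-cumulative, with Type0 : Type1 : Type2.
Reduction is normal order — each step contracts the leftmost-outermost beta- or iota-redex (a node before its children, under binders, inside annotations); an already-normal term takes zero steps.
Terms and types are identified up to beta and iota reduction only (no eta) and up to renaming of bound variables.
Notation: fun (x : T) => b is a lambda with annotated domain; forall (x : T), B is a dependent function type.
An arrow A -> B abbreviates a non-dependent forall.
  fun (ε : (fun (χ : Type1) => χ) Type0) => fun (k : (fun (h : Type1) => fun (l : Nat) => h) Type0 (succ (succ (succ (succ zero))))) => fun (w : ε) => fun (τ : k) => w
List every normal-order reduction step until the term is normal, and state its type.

normal-order reduction:
  fun (ε : (fun (χ : Type1) => χ) Type0) => fun (k : (fun (h : Type1) => fun (l : Nat) => h) Type0 (succ (succ (succ (succ zero))))) => fun (w : ε) => fun (τ : k) => w
  ~> fun (ε : Type0) => fun (χ : (fun (k : Type1) => fun (h : Nat) => k) Type0 (succ (succ (succ (succ zero))))) => fun (l : ε) => fun (w : χ) => l
  ~> fun (ε : Type0) => fun (χ : (fun (k : Nat) => Type0) (succ (succ (succ (succ zero))))) => fun (h : ε) => fun (l : χ) => h
  ~> fun (ε : Type0) => fun (χ : Type0) => fun (k : ε) => fun (h : χ) => k
the term's type:
  forall (ε : Type0), forall (χ : Type0), ε -> χ -> ε


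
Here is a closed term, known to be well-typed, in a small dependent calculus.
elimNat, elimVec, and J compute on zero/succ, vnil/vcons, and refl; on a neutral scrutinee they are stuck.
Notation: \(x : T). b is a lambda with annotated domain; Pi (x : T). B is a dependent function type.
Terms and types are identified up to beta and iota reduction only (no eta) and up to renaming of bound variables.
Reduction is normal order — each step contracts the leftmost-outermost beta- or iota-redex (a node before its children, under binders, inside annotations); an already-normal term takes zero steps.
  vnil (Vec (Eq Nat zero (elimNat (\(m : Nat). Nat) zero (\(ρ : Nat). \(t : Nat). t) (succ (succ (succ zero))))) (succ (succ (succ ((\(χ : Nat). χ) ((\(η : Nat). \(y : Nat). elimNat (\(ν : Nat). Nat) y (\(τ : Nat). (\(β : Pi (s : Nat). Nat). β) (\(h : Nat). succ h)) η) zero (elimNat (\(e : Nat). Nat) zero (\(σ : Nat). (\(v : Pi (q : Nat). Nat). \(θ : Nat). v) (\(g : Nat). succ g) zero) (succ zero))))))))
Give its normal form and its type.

resulting normal form:
  vnil (Vec (Eq Nat zero zero) (succ (succ (succ (succ zero)))))
the term's type:
  Vec (Vec (Eq Nat zero zero) (succ (succ (succ (succ zero))))) zero
observation: contracting an elimNat iota-redex first, the term normalizes in 20 steps.


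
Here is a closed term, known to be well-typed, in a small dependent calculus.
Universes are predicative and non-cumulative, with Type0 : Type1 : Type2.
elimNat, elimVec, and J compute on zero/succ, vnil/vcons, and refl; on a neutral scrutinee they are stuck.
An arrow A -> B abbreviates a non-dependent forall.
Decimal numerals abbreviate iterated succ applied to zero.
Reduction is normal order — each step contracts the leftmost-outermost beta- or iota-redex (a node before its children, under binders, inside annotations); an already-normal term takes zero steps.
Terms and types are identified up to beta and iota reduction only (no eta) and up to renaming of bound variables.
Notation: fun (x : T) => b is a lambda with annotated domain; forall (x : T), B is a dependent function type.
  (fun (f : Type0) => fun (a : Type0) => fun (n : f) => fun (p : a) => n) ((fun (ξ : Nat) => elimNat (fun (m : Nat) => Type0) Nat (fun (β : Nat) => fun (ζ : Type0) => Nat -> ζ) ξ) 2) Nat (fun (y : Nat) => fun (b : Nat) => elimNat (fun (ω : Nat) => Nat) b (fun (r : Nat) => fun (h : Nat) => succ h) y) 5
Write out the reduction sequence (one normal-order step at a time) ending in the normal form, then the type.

reduction (normal order):
  (fun (f : Type0) => fun (a : Type0) => fun (n : f) => fun (p : a) => n) ((fun (ξ : Nat) => elimNat (fun (m : Nat) => Type0) Nat (fun (β : Nat) => fun (ζ : Type0) => Nat -> ζ) ξ) 2) Nat (fun (y : Nat) => fun (b : Nat) => elimNat (fun (ω : Nat) => Nat) b (fun (r : Nat) => fun (h : Nat) => succ h) y) 5
  ~> (fun (f : Type0) => fun (a : (fun (n : Nat) => elimNat (fun (p : Nat) => Type0) Nat (fun (ξ : Nat) => fun (m : Type0) => Nat -> m) n) 2) => fun (β : f) => a) Nat (fun (ζ : Nat) => fun (y : Nat) => elimNat (fun (b : Nat) => Nat) y (fun (ω : Nat) => fun (r : Nat) => succ r) ζ) 5
  ~> (fun (f : (fun (a : Nat) => elimNat (fun (n : Nat) => Type0) Nat (fun (p : Nat) => fun (ξ : Type0) => Nat -> ξ) a) 2) => fun (m : Nat) => f) (fun (β : Nat) => fun (ζ : Nat) => elimNat (fun (y : Nat) => Nat) ζ (fun (b : Nat) => fun (ω : Nat) => succ ω) β) 5
  ~> (fun (f : Nat) => fun (a : Nat) => fun (n : Nat) => elimNat (fun (p : Nat) => Nat) n (fun (ξ : Nat) => fun (m : Nat) => succ m) a) 5
  ~> fun (f : Nat) => fun (a : Nat) => elimNat (fun (n : Nat) => Nat) a (fun (p : Nat) => fun (ξ : Nat) => succ ξ) f
inferred type:
  Nat -> Nat -> Nat


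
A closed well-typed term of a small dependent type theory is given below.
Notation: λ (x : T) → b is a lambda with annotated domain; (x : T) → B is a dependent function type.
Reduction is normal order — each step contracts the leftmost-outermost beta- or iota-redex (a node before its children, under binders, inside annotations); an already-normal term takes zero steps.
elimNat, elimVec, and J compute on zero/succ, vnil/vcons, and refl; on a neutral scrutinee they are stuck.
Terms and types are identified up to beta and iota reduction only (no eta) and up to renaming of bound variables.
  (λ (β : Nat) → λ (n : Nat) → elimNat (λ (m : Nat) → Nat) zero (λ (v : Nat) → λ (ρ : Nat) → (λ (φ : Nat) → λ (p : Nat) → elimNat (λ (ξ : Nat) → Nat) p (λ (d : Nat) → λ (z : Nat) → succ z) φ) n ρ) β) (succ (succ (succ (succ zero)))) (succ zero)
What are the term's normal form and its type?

resulting normal form:
  succ (succ (succ (succ zero)))
the term's type:
  Nat


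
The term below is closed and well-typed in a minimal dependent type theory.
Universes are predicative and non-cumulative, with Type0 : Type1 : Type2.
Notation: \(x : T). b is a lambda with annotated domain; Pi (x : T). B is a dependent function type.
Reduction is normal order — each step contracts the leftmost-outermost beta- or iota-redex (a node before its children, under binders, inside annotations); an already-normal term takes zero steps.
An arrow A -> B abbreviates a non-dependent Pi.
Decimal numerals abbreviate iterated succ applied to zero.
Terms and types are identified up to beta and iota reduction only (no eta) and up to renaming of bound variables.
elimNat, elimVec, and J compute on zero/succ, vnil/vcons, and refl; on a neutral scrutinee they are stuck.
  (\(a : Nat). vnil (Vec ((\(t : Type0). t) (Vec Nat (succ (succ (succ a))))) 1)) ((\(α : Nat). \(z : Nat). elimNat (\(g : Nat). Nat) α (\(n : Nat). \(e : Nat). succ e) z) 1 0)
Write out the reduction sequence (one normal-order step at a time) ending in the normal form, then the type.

normal-order reduction sequence:
  (\(a : Nat). vnil (Vec ((\(t : Type0). t) (Vec Nat (succ (succ (succ a))))) 1)) ((\(α : Nat). \(z : Nat). elimNat (\(g : Nat). Nat) α (\(n : Nat). \(e : Nat). succ e) z) 1 0)
  ~> vnil (Vec ((\(a : Type0). a) (Vec Nat (succ (succ (succ ((\(t : Nat). \(α : Nat). elimNat (\(z : Nat). Nat) t (\(g : Nat). \(n : Nat). succ n) α) 1 0)))))) 1)
  ~> vnil (Vec (Vec Nat (succ (succ (succ ((\(a : Nat). \(t : Nat). elimNat (\(α : Nat). Nat) a (\(z : Nat). \(g : Nat). succ g) t) 1 0))))) 1)
  ~> vnil (Vec (Vec Nat (succ (succ (succ ((\(a : Nat). elimNat (\(t : Nat). Nat) 1 (\(α : Nat). \(z : Nat). succ z) a) 0))))) 1)
  ~> vnil (Vec (Vec Nat (succ (succ (succ (elimNat (\(a : Nat). Nat) 1 (\(t : Nat). \(α : Nat). succ α) 0))))) 1)
  ~> vnil (Vec (Vec Nat 4) 1)
the term's type:
  Vec (Vec (Vec Nat 4) 1) 0


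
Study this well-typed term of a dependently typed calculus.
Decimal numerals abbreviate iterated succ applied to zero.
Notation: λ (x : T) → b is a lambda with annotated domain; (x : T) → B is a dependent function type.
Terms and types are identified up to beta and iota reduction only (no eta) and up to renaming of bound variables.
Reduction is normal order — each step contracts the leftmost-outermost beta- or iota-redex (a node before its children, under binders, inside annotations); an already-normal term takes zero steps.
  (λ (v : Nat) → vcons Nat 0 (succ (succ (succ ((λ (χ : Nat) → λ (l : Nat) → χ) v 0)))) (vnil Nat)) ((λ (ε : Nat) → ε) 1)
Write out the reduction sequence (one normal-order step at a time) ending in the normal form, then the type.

normal-order reduction sequence:
  (λ (v : Nat) → vcons Nat 0 (succ (succ (succ ((λ (χ : Nat) → λ (l : Nat) → χ) v 0)))) (vnil Nat)) ((λ (ε : Nat) → ε) 1)
  ~> vcons Nat 0 (succ (succ (succ ((λ (v : Nat) → λ (χ : Nat) → v) ((λ (l : Nat) → l) 1) 0)))) (vnil Nat)
  ~> vcons Nat 0 (succ (succ (succ ((λ (v : Nat) → (λ (χ : Nat) → χ) 1) 0)))) (vnil Nat)
  ~> vcons Nat 0 (succ (succ (succ ((λ (v : Nat) → v) 1)))) (vnil Nat)
  ~> vcons Nat 0 4 (vnil Nat)
the term's type:
  Vec Nat 1


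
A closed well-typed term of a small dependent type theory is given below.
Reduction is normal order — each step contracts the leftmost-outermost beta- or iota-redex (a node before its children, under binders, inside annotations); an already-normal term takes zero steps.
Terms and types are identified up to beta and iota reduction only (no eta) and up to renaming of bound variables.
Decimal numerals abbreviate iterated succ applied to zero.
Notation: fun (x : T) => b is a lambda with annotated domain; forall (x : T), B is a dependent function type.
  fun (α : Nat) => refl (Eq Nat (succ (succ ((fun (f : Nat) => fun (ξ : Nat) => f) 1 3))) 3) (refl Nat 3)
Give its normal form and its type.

normal form:
  fun (α : Nat) => refl (Eq Nat 3 3) (refl Nat 3)
type:
  forall (α : Nat), Eq (Eq Nat 3 3) (refl Nat 3) (refl Nat 3)
observation: 2 normal-order steps separate the term from its normal form.


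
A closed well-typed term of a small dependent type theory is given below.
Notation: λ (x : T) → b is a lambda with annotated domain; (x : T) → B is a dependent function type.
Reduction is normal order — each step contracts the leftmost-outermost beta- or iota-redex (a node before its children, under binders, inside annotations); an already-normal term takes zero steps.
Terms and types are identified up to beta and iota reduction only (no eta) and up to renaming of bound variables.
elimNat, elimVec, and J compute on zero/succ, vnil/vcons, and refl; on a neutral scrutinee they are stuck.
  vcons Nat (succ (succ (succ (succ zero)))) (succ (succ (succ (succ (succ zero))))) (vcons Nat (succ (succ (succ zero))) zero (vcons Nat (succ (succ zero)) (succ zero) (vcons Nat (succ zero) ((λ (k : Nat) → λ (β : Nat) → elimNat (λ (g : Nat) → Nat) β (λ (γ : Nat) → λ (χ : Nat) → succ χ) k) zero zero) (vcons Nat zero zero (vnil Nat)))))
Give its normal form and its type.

reduced normal form:
  vcons Nat (succ (succ (succ (succ zero)))) (succ (succ (succ (succ (succ zero))))) (vcons Nat (succ (succ (succ zero))) zero (vcons Nat (succ (succ zero)) (succ zero) (vcons Nat (succ zero) zero (vcons Nat zero zero (vnil Nat)))))
inferred type:
  Vec Nat (succ (succ (succ (succ (succ zero)))))


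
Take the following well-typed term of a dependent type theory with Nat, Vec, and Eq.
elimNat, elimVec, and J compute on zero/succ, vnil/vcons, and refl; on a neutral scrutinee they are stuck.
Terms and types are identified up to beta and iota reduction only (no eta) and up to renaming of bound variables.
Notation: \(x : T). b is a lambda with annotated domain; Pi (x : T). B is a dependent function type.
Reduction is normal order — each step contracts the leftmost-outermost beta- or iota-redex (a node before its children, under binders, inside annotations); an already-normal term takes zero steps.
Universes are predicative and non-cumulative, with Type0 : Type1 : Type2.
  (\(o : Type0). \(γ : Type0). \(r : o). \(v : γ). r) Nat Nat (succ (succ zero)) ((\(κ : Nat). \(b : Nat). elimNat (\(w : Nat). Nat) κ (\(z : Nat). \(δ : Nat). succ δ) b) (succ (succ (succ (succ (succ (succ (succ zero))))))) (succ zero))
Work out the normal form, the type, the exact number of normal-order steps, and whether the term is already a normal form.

reduced normal form:
  succ (succ zero)
the term's type:
  Nat
normal-order step count: 4
started in normal form: no
first contracted redex: a beta-redex


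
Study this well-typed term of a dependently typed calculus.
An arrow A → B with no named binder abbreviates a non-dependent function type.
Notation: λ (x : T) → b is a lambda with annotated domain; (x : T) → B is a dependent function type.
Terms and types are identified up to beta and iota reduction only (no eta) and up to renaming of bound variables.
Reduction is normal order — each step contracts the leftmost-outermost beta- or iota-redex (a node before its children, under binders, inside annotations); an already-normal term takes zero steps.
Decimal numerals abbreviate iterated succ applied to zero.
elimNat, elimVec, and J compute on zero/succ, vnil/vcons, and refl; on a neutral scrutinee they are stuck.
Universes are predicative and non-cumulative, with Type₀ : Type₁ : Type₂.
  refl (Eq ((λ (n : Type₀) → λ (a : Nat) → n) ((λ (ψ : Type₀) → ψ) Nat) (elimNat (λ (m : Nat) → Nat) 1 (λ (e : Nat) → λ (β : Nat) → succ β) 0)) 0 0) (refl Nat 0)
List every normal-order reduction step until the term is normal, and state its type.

reduction (normal order):
  refl (Eq ((λ (n : Type₀) → λ (a : Nat) → n) ((λ (ψ : Type₀) → ψ) Nat) (elimNat (λ (m : Nat) → Nat) 1 (λ (e : Nat) → λ (β : Nat) → succ β) 0)) 0 0) (refl Nat 0)
  ~> refl (Eq ((λ (n : Nat) → (λ (a : Type₀) → a) Nat) (elimNat (λ (ψ : Nat) → Nat) 1 (λ (m : Nat) → λ (e : Nat) → succ e) 0)) 0 0) (refl Nat 0)
  ~> refl (Eq ((λ (n : Type₀) → n) Nat) 0 0) (refl Nat 0)
  ~> refl (Eq Nat 0 0) (refl Nat 0)
the term's type:
  Eq (Eq Nat 0 0) (refl Nat 0) (refl Nat 0)
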